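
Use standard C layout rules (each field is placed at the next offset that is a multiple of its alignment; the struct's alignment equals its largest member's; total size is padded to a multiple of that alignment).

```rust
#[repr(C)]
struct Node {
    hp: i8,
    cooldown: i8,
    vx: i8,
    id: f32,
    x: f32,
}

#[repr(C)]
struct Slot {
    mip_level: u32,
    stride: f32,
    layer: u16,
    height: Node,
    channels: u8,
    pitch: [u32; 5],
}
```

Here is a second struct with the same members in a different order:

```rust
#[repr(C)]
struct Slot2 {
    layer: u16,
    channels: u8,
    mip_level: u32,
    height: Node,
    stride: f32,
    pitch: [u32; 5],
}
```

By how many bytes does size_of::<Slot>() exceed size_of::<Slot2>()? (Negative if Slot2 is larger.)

Node: hp at 0 (size 1, align 1) → ends 1; cooldown at 1 (size 1, align 1) → ends 2; vx at 2 (size 1, align 1) → ends 3; pad 1 to align 4 for id; id at 4 (size 4, align 4) → ends 8; x at 8 (size 4, align 4) → ends 12; total 12 bytes, alignment 4
mip_level at 0 (size 4, align 4) → ends 4
stride at 4 (size 4, align 4) → ends 8
layer at 8 (size 2, align 2) → ends 10
pad 2 to align 4 for height
height at 12 (size 12, align 4) → ends 24
channels at 24 (size 1, align 1) → ends 25
pad 3 to align 4 for pitch
pitch at 28 (size 20, align 4) → ends 48
total 48 bytes, alignment 4
— Slot2 —
layer at 0 (size 2, align 2) → ends 2
channels at 2 (size 1, align 1) → ends 3
pad 1 to align 4 for mip_level
mip_level at 4 (size 4, align 4) → ends 8
height at 8 (size 12, align 4) → ends 20
stride at 20 (size 4, align 4) → ends 24
pitch at 24 (size 20, align 4) → ends 44
total 44 bytes, alignment 4
48 − 44 = 4

4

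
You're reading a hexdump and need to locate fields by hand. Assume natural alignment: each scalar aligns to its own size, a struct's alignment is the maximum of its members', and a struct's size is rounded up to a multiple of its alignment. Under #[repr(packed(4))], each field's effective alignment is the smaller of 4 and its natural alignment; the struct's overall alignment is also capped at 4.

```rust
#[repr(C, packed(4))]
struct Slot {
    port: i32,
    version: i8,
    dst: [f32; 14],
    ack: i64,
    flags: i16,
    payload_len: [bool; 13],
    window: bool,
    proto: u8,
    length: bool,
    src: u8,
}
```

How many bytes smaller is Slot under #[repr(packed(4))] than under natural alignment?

4

natural layout:
  @0: port [4B, align 4] → 4
  @4: version [1B, align 1] → 5
  +3 pad (align 4)
  @8: dst [56B, align 4] → 64
  @64: ack [8B, align 8] → 72
  @72: flags [2B, align 2] → 74
  @74: payload_len [13B, align 1] → 87
  @87: window [1B, align 1] → 88
  @88: proto [1B, align 1] → 89
  @89: length [1B, align 1] → 90
  @90: src [1B, align 1] → 91
  +5 tail pad (align 8)
  size 96, align 8
packed(4) layout:
  @0: port [4B, align 4] → 4
  @4: version [1B, align 1] → 5
  +3 pad (align 4)
  @8: dst [56B, align 4] → 64
  @64: ack [8B, align 4] → 72
  @72: flags [2B, align 2] → 74
  @74: payload_len [13B, align 1] → 87
  @87: window [1B, align 1] → 88
  @88: proto [1B, align 1] → 89
  @89: length [1B, align 1] → 90
  @90: src [1B, align 1] → 91
  +1 tail pad (align 4)
  size 92, align 4
96 − 92 = 4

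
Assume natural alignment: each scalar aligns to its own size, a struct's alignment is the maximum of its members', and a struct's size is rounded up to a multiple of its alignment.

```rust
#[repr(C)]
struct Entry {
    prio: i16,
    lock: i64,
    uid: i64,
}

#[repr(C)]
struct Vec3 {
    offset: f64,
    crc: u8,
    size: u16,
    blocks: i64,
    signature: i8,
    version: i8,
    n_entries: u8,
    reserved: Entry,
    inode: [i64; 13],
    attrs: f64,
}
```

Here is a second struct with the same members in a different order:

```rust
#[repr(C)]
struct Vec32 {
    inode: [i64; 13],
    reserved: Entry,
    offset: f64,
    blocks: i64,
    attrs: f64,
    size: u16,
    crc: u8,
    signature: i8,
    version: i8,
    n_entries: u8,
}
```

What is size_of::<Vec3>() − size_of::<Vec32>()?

8

Entry: @0: prio [2B, align 2] → 2; +6 pad (align 8); @8: lock [8B, align 8] → 16; @16: uid [8B, align 8] → 24; size 24, align 8
@0: offset [8B, align 8] → 8
@8: crc [1B, align 1] → 9
+1 pad (align 2)
@10: size [2B, align 2] → 12
+4 pad (align 8)
@16: blocks [8B, align 8] → 24
@24: signature [1B, align 1] → 25
@25: version [1B, align 1] → 26
@26: n_entries [1B, align 1] → 27
+5 pad (align 8)
@32: reserved [24B, align 8] → 56
@56: inode [104B, align 8] → 160
@160: attrs [8B, align 8] → 168
size 168, align 8
— Vec32 —
@0: inode [104B, align 8] → 104
@104: reserved [24B, align 8] → 128
@128: offset [8B, align 8] → 136
@136: blocks [8B, align 8] → 144
@144: attrs [8B, align 8] → 152
@152: size [2B, align 2] → 154
@154: crc [1B, align 1] → 155
@155: signature [1B, align 1] → 156
@156: version [1B, align 1] → 157
@157: n_entries [1B, align 1] → 158
+2 tail pad (align 8)
size 160, align 8
168 − 160 = 8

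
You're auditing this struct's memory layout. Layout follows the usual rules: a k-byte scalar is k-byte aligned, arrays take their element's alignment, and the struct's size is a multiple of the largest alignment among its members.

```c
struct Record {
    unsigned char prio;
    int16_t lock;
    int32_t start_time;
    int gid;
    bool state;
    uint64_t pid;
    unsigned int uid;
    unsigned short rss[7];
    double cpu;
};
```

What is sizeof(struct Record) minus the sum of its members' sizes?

10

prio at 0 (size 1, align 1) → ends 1
pad 1 to align 2 for lock
lock at 2 (size 2, align 2) → ends 4
start_time at 4 (size 4, align 4) → ends 8
gid at 8 (size 4, align 4) → ends 12
state at 12 (size 1, align 1) → ends 13
pad 3 to align 8 for pid
pid at 16 (size 8, align 8) → ends 24
uid at 24 (size 4, align 4) → ends 28
rss at 28 (size 14, align 2) → ends 42
pad 6 to align 8 for cpu
cpu at 48 (size 8, align 8) → ends 56
total 56 bytes, alignment 8
data bytes 46, size 56 → padding 10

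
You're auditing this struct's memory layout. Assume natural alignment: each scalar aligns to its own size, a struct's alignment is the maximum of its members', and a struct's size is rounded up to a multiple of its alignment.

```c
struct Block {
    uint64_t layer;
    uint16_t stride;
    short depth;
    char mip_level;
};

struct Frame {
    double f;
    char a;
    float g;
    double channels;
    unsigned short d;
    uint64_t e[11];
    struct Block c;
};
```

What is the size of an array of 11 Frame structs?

1496

Block: layer at 0 (size 8, align 8) → ends 8; stride at 8 (size 2, align 2) → ends 10; depth at 10 (size 2, align 2) → ends 12; mip_level at 12 (size 1, align 1) → ends 13; tail pad 3 to reach multiple of 8; total 16 bytes, alignment 8
f at 0 (size 8, align 8) → ends 8
a at 8 (size 1, align 1) → ends 9
pad 3 to align 4 for g
g at 12 (size 4, align 4) → ends 16
channels at 16 (size 8, align 8) → ends 24
d at 24 (size 2, align 2) → ends 26
pad 6 to align 8 for e
e at 32 (size 88, align 8) → ends 120
c at 120 (size 16, align 8) → ends 136
total 136 bytes, alignment 8
array of 11: 11 × 136 = 1496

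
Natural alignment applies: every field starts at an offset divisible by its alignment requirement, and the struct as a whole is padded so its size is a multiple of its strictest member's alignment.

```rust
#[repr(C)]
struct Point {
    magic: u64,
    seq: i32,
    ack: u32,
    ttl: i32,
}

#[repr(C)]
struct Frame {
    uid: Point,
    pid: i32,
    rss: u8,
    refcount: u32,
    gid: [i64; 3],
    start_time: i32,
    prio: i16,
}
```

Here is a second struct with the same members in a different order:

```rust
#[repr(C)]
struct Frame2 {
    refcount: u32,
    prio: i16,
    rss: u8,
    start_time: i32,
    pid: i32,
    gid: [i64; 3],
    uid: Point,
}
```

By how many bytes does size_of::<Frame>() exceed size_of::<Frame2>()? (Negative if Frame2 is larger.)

8

Point: 0..8  magic  (8B, 8-aligned); 8..12  seq  (4B, 4-aligned); 12..16  ack  (4B, 4-aligned); 16..20  ttl  (4B, 4-aligned); 20..24  -- tail padding (4B); sizeof = 24, alignof = 8
0..24  uid  (24B, 8-aligned)
24..28  pid  (4B, 4-aligned)
28..29  rss  (1B, 1-aligned)
29..32  -- padding (3B)
32..36  refcount  (4B, 4-aligned)
36..40  -- padding (4B)
40..64  gid  (24B, 8-aligned)
64..68  start_time  (4B, 4-aligned)
68..70  prio  (2B, 2-aligned)
70..72  -- tail padding (2B)
sizeof = 72, alignof = 8
— Frame2 —
0..4  refcount  (4B, 4-aligned)
4..6  prio  (2B, 2-aligned)
6..7  rss  (1B, 1-aligned)
7..8  -- padding (1B)
8..12  start_time  (4B, 4-aligned)
12..16  pid  (4B, 4-aligned)
16..40  gid  (24B, 8-aligned)
40..64  uid  (24B, 8-aligned)
sizeof = 64, alignof = 8
72 − 64 = 8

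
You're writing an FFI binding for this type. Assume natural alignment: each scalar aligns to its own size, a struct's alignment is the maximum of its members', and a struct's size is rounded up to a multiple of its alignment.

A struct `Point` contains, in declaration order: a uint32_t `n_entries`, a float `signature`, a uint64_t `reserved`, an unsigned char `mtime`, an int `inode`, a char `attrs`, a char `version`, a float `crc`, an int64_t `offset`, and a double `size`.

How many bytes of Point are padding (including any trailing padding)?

5

@0: n_entries [4B, align 4] → 4
@4: signature [4B, align 4] → 8
@8: reserved [8B, align 8] → 16
@16: mtime [1B, align 1] → 17
+3 pad (align 4)
@20: inode [4B, align 4] → 24
@24: attrs [1B, align 1] → 25
@25: version [1B, align 1] → 26
+2 pad (align 4)
@28: crc [4B, align 4] → 32
@32: offset [8B, align 8] → 40
@40: size [8B, align 8] → 48
size 48, align 8
data bytes 43, size 48 → padding 5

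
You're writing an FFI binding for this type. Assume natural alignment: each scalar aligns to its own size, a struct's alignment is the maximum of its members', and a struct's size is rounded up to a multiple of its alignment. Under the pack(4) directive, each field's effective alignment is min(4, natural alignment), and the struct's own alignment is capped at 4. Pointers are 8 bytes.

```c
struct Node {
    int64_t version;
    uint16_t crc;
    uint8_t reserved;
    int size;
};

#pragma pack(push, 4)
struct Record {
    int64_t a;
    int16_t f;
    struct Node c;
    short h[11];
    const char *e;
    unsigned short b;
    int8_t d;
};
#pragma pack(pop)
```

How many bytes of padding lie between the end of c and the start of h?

Node: @0: version [8B, align 8] → 8; @8: crc [2B, align 2] → 10; @10: reserved [1B, align 1] → 11; +1 pad (align 4); @12: size [4B, align 4] → 16; size 16, align 8
@0: a [8B, align 4] → 8
@8: f [2B, align 2] → 10
+2 pad (align 4)
@12: c [16B, align 4] → 28
@28: h [22B, align 2] → 50

0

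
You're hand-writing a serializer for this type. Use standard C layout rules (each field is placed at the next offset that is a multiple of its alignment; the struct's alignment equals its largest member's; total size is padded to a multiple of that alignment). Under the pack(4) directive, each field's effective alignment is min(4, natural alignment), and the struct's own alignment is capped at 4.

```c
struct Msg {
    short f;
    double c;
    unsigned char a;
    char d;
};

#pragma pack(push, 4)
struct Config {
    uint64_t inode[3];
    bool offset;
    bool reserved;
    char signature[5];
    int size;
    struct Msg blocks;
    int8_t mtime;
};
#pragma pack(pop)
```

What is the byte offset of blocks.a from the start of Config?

52

Msg: f at 0 (size 2, align 2) → ends 2; pad 6 to align 8 for c; c at 8 (size 8, align 8) → ends 16; a at 16 (size 1, align 1) → ends 17; d at 17 (size 1, align 1) → ends 18; tail pad 6 to reach multiple of 8; total 24 bytes, alignment 8
inode at 0 (size 24, align 4) → ends 24
offset at 24 (size 1, align 1) → ends 25
reserved at 25 (size 1, align 1) → ends 26
signature at 26 (size 5, align 1) → ends 31
pad 1 to align 4 for size
size at 32 (size 4, align 4) → ends 36
blocks at 36 (size 24, align 4) → ends 60
within Msg: a at 16
36 + 16 = 52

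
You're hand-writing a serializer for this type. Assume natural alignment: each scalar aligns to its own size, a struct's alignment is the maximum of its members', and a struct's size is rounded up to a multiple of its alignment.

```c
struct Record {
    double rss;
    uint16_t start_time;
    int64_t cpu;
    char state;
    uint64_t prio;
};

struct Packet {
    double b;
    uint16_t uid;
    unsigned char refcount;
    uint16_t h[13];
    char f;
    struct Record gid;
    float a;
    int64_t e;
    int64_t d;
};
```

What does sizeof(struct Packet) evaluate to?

Record: @0: rss [8B, align 8] → 8; @8: start_time [2B, align 2] → 10; +6 pad (align 8); @16: cpu [8B, align 8] → 24; @24: state [1B, align 1] → 25; +7 pad (align 8); @32: prio [8B, align 8] → 40; size 40, align 8
@0: b [8B, align 8] → 8
@8: uid [2B, align 2] → 10
@10: refcount [1B, align 1] → 11
+1 pad (align 2)
@12: h [26B, align 2] → 38
@38: f [1B, align 1] → 39
+1 pad (align 8)
@40: gid [40B, align 8] → 80
@80: a [4B, align 4] → 84
+4 pad (align 8)
@88: e [8B, align 8] → 96
@96: d [8B, align 8] → 104
size 104, align 8

104 bytes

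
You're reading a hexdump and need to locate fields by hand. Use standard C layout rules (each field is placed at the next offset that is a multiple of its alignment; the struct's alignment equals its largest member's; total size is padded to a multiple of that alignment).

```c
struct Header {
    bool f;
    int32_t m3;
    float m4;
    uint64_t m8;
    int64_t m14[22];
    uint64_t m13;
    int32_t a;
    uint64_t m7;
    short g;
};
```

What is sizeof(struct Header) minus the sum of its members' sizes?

0..1  f  (1B, 1-aligned)
1..4  -- padding (3B)
4..8  m3  (4B, 4-aligned)
8..12  m4  (4B, 4-aligned)
12..16  -- padding (4B)
16..24  m8  (8B, 8-aligned)
24..200  m14  (176B, 8-aligned)
200..208  m13  (8B, 8-aligned)
208..212  a  (4B, 4-aligned)
212..216  -- padding (4B)
216..224  m7  (8B, 8-aligned)
224..226  g  (2B, 2-aligned)
226..232  -- tail padding (6B)
sizeof = 232, alignof = 8
data bytes 215, size 232 → padding 17

17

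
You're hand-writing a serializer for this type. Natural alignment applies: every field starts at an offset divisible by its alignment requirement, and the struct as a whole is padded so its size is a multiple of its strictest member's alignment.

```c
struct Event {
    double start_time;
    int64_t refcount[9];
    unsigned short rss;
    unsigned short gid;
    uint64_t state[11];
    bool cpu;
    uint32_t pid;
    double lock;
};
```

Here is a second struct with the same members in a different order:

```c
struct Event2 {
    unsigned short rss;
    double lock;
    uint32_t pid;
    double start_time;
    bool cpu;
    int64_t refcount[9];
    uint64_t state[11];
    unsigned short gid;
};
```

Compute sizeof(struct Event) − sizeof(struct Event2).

-16

start_time at 0 (size 8, align 8) → ends 8
refcount at 8 (size 72, align 8) → ends 80
rss at 80 (size 2, align 2) → ends 82
gid at 82 (size 2, align 2) → ends 84
pad 4 to align 8 for state
state at 88 (size 88, align 8) → ends 176
cpu at 176 (size 1, align 1) → ends 177
pad 3 to align 4 for pid
pid at 180 (size 4, align 4) → ends 184
lock at 184 (size 8, align 8) → ends 192
total 192 bytes, alignment 8
— Event2 —
rss at 0 (size 2, align 2) → ends 2
pad 6 to align 8 for lock
lock at 8 (size 8, align 8) → ends 16
pid at 16 (size 4, align 4) → ends 20
pad 4 to align 8 for start_time
start_time at 24 (size 8, align 8) → ends 32
cpu at 32 (size 1, align 1) → ends 33
pad 7 to align 8 for refcount
refcount at 40 (size 72, align 8) → ends 112
state at 112 (size 88, align 8) → ends 200
gid at 200 (size 2, align 2) → ends 202
tail pad 6 to reach multiple of 8
total 208 bytes, alignment 8
192 − 208 = -16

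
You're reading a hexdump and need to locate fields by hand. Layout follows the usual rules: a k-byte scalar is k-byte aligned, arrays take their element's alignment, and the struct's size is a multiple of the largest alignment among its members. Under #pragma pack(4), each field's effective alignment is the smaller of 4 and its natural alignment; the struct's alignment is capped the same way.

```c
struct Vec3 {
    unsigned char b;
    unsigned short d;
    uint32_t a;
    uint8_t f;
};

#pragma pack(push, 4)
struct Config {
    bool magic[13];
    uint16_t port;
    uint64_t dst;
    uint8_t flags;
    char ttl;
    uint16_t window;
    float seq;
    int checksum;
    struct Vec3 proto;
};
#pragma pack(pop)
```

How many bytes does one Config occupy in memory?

Vec3: b at 0 (size 1, align 1) → ends 1; pad 1 to align 2 for d; d at 2 (size 2, align 2) → ends 4; a at 4 (size 4, align 4) → ends 8; f at 8 (size 1, align 1) → ends 9; tail pad 3 to reach multiple of 4; total 12 bytes, alignment 4
magic at 0 (size 13, align 1) → ends 13
pad 1 to align 2 for port
port at 14 (size 2, align 2) → ends 16
dst at 16 (size 8, align 4) → ends 24
flags at 24 (size 1, align 1) → ends 25
ttl at 25 (size 1, align 1) → ends 26
window at 26 (size 2, align 2) → ends 28
seq at 28 (size 4, align 4) → ends 32
checksum at 32 (size 4, align 4) → ends 36
proto at 36 (size 12, align 4) → ends 48
total 48 bytes, alignment 4

48 bytes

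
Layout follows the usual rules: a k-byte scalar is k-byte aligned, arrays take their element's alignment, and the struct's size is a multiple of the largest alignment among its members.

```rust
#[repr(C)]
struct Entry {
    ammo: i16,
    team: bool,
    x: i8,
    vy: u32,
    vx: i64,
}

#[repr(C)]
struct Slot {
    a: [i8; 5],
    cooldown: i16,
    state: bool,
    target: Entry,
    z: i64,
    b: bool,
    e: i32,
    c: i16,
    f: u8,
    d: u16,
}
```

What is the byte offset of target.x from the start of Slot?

Entry: @0: ammo [2B, align 2] → 2; @2: team [1B, align 1] → 3; @3: x [1B, align 1] → 4; @4: vy [4B, align 4] → 8; @8: vx [8B, align 8] → 16; size 16, align 8
@0: a [5B, align 1] → 5
+1 pad (align 2)
@6: cooldown [2B, align 2] → 8
@8: state [1B, align 1] → 9
+7 pad (align 8)
@16: target [16B, align 8] → 32
within Entry: x at 3
16 + 3 = 19

19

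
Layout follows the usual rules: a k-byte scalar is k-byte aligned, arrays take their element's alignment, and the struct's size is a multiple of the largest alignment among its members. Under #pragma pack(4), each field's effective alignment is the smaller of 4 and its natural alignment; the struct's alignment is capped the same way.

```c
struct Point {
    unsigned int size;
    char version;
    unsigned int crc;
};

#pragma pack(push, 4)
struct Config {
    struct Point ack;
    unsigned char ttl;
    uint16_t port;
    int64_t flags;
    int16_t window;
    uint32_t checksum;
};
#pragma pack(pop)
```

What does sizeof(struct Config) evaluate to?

32

Point: size at 0 (size 4, align 4) → ends 4; version at 4 (size 1, align 1) → ends 5; pad 3 to align 4 for crc; crc at 8 (size 4, align 4) → ends 12; total 12 bytes, alignment 4
ack at 0 (size 12, align 4) → ends 12
ttl at 12 (size 1, align 1) → ends 13
pad 1 to align 2 for port
port at 14 (size 2, align 2) → ends 16
flags at 16 (size 8, align 4) → ends 24
window at 24 (size 2, align 2) → ends 26
pad 2 to align 4 for checksum
checksum at 28 (size 4, align 4) → ends 32
total 32 bytes, alignment 4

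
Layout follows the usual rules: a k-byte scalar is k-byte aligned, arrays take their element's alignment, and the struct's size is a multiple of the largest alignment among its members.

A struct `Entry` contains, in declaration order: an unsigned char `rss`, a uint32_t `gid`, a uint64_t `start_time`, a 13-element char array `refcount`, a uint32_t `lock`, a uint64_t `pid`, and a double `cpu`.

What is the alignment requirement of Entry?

member alignments: rss=1, gid=4, start_time=8, refcount=1, lock=4, pid=8, cpu=8
max = 8

8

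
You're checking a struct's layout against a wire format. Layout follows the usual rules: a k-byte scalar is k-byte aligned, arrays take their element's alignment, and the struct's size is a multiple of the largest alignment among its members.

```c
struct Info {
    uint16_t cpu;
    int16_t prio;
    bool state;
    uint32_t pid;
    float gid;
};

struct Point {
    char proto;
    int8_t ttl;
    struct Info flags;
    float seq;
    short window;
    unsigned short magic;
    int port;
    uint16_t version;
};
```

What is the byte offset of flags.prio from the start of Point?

Info: @0: cpu [2B, align 2] → 2; @2: prio [2B, align 2] → 4; @4: state [1B, align 1] → 5; +3 pad (align 4); @8: pid [4B, align 4] → 12; @12: gid [4B, align 4] → 16; size 16, align 4
@0: proto [1B, align 1] → 1
@1: ttl [1B, align 1] → 2
+2 pad (align 4)
@4: flags [16B, align 4] → 20
within Info: prio at 2
4 + 2 = 6

6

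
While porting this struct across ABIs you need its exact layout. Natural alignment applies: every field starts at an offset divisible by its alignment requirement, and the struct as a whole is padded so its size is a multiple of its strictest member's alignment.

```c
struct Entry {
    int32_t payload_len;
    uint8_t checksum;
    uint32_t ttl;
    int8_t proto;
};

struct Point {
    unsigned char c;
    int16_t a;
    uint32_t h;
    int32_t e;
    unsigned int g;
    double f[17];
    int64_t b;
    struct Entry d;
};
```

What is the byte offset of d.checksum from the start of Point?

Entry: @0: payload_len [4B, align 4] → 4; @4: checksum [1B, align 1] → 5; +3 pad (align 4); @8: ttl [4B, align 4] → 12; @12: proto [1B, align 1] → 13; +3 tail pad (align 4); size 16, align 4
@0: c [1B, align 1] → 1
+1 pad (align 2)
@2: a [2B, align 2] → 4
@4: h [4B, align 4] → 8
@8: e [4B, align 4] → 12
@12: g [4B, align 4] → 16
@16: f [136B, align 8] → 152
@152: b [8B, align 8] → 160
@160: d [16B, align 4] → 176
within Entry: checksum at 4
160 + 4 = 164

164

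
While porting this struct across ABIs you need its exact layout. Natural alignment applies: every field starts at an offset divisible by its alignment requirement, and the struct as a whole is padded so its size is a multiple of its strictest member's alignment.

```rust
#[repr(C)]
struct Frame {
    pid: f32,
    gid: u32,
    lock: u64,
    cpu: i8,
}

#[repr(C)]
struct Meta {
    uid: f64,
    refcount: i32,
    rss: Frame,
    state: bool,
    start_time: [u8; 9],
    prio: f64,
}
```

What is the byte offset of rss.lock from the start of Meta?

Frame: pid at 0 (size 4, align 4) → ends 4; gid at 4 (size 4, align 4) → ends 8; lock at 8 (size 8, align 8) → ends 16; cpu at 16 (size 1, align 1) → ends 17; tail pad 7 to reach multiple of 8; total 24 bytes, alignment 8
uid at 0 (size 8, align 8) → ends 8
refcount at 8 (size 4, align 4) → ends 12
pad 4 to align 8 for rss
rss at 16 (size 24, align 8) → ends 40
within Frame: lock at 8
16 + 8 = 24

24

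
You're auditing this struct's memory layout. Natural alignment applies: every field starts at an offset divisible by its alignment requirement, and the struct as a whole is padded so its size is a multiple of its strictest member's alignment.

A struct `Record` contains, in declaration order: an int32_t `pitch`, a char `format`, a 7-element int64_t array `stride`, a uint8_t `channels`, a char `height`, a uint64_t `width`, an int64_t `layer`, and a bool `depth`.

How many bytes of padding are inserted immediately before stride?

@0: pitch [4B, align 4] → 4
@4: format [1B, align 1] → 5
+3 pad (align 8)
@8: stride [56B, align 8] → 64

3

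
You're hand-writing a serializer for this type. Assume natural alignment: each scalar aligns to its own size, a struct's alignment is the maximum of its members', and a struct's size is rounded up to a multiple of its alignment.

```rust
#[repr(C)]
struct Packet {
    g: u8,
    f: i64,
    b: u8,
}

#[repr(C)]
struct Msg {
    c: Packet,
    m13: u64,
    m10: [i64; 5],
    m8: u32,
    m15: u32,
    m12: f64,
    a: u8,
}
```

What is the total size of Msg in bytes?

Packet: @0: g [1B, align 1] → 1; +7 pad (align 8); @8: f [8B, align 8] → 16; @16: b [1B, align 1] → 17; +7 tail pad (align 8); size 24, align 8
@0: c [24B, align 8] → 24
@24: m13 [8B, align 8] → 32
@32: m10 [40B, align 8] → 72
@72: m8 [4B, align 4] → 76
@76: m15 [4B, align 4] → 80
@80: m12 [8B, align 8] → 88
@88: a [1B, align 1] → 89
+7 tail pad (align 8)
size 96, align 8

96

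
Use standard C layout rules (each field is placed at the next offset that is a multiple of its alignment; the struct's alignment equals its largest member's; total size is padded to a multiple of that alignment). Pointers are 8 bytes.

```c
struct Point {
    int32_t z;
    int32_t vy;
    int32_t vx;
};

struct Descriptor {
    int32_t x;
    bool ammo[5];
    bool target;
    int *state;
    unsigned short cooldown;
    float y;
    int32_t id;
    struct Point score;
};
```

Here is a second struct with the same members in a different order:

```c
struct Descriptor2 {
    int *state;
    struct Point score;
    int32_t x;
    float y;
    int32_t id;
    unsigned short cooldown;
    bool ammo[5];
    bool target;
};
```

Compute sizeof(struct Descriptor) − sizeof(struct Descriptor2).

8

Point: 0..4  z  (4B, 4-aligned); 4..8  vy  (4B, 4-aligned); 8..12  vx  (4B, 4-aligned); sizeof = 12, alignof = 4
0..4  x  (4B, 4-aligned)
4..9  ammo  (5B, 1-aligned)
9..10  target  (1B, 1-aligned)
10..16  -- padding (6B)
16..24  state  (8B, 8-aligned)
24..26  cooldown  (2B, 2-aligned)
26..28  -- padding (2B)
28..32  y  (4B, 4-aligned)
32..36  id  (4B, 4-aligned)
36..48  score  (12B, 4-aligned)
sizeof = 48, alignof = 8
— Descriptor2 —
0..8  state  (8B, 8-aligned)
8..20  score  (12B, 4-aligned)
20..24  x  (4B, 4-aligned)
24..28  y  (4B, 4-aligned)
28..32  id  (4B, 4-aligned)
32..34  cooldown  (2B, 2-aligned)
34..39  ammo  (5B, 1-aligned)
39..40  target  (1B, 1-aligned)
sizeof = 40, alignof = 8
48 − 40 = 8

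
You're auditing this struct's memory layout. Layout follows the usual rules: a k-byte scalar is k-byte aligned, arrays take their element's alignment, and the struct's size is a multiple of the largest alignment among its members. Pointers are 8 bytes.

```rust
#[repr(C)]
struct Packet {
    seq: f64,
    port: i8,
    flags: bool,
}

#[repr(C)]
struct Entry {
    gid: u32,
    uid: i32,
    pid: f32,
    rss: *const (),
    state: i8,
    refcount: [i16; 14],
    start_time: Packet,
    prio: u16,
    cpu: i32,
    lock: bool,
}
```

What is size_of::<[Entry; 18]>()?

Packet: seq at 0 (size 8, align 8) → ends 8; port at 8 (size 1, align 1) → ends 9; flags at 9 (size 1, align 1) → ends 10; tail pad 6 to reach multiple of 8; total 16 bytes, alignment 8
gid at 0 (size 4, align 4) → ends 4
uid at 4 (size 4, align 4) → ends 8
pid at 8 (size 4, align 4) → ends 12
pad 4 to align 8 for rss
rss at 16 (size 8, align 8) → ends 24
state at 24 (size 1, align 1) → ends 25
pad 1 to align 2 for refcount
refcount at 26 (size 28, align 2) → ends 54
pad 2 to align 8 for start_time
start_time at 56 (size 16, align 8) → ends 72
prio at 72 (size 2, align 2) → ends 74
pad 2 to align 4 for cpu
cpu at 76 (size 4, align 4) → ends 80
lock at 80 (size 1, align 1) → ends 81
tail pad 7 to reach multiple of 8
total 88 bytes, alignment 8
array of 18: 18 × 88 = 1584

1584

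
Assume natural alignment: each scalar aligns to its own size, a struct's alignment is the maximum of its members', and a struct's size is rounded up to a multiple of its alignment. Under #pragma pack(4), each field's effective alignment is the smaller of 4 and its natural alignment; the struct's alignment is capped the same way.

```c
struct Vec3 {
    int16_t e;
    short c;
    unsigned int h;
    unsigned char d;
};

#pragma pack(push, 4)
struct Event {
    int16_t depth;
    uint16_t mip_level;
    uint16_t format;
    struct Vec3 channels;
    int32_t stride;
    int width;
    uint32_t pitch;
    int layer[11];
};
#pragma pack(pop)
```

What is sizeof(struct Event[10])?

760

Vec3: 0..2  e  (2B, 2-aligned); 2..4  c  (2B, 2-aligned); 4..8  h  (4B, 4-aligned); 8..9  d  (1B, 1-aligned); 9..12  -- tail padding (3B); sizeof = 12, alignof = 4
0..2  depth  (2B, 2-aligned)
2..4  mip_level  (2B, 2-aligned)
4..6  format  (2B, 2-aligned)
6..8  -- padding (2B)
8..20  channels  (12B, 4-aligned)
20..24  stride  (4B, 4-aligned)
24..28  width  (4B, 4-aligned)
28..32  pitch  (4B, 4-aligned)
32..76  layer  (44B, 4-aligned)
sizeof = 76, alignof = 4
array of 10: 10 × 76 = 760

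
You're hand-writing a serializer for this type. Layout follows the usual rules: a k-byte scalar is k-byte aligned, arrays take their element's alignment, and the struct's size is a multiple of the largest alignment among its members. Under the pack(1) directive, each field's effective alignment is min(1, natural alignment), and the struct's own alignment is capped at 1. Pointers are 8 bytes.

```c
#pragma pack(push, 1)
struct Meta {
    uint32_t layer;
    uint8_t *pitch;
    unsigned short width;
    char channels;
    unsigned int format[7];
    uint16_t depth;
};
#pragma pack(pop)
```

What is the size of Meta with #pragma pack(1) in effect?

45

layer at 0 (size 4, align 1) → ends 4
pitch at 4 (size 8, align 1) → ends 12
width at 12 (size 2, align 1) → ends 14
channels at 14 (size 1, align 1) → ends 15
format at 15 (size 28, align 1) → ends 43
depth at 43 (size 2, align 1) → ends 45
total 45 bytes, alignment 1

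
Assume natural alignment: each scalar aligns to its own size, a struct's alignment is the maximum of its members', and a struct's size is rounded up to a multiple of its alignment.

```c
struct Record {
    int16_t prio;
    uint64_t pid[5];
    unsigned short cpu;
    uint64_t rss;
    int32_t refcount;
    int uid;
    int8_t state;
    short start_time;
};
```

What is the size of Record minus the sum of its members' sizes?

17

0..2  prio  (2B, 2-aligned)
2..8  -- padding (6B)
8..48  pid  (40B, 8-aligned)
48..50  cpu  (2B, 2-aligned)
50..56  -- padding (6B)
56..64  rss  (8B, 8-aligned)
64..68  refcount  (4B, 4-aligned)
68..72  uid  (4B, 4-aligned)
72..73  state  (1B, 1-aligned)
73..74  -- padding (1B)
74..76  start_time  (2B, 2-aligned)
76..80  -- tail padding (4B)
sizeof = 80, alignof = 8
data bytes 63, size 80 → padding 17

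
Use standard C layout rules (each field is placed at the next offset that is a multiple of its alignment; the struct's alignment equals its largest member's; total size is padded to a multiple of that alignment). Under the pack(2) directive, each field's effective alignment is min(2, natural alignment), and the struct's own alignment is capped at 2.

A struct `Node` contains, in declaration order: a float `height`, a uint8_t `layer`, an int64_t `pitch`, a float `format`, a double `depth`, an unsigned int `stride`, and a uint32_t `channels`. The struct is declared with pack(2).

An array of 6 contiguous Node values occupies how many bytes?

0..4  height  (4B, 2-aligned)
4..5  layer  (1B, 1-aligned)
5..6  -- padding (1B)
6..14  pitch  (8B, 2-aligned)
14..18  format  (4B, 2-aligned)
18..26  depth  (8B, 2-aligned)
26..30  stride  (4B, 2-aligned)
30..34  channels  (4B, 2-aligned)
sizeof = 34, alignof = 2
array of 6: 6 × 34 = 204

204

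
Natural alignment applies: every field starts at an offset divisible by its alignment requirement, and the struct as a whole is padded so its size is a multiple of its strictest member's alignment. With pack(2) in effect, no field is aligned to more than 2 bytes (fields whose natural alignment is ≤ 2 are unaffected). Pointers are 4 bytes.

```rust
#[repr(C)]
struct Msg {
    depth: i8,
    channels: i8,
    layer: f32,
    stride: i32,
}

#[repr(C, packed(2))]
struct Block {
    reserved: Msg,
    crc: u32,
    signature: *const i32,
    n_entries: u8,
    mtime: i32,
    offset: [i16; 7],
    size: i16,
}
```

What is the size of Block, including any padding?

42 bytes

Msg: depth at 0 (size 1, align 1) → ends 1; channels at 1 (size 1, align 1) → ends 2; pad 2 to align 4 for layer; layer at 4 (size 4, align 4) → ends 8; stride at 8 (size 4, align 4) → ends 12; total 12 bytes, alignment 4
reserved at 0 (size 12, align 2) → ends 12
crc at 12 (size 4, align 2) → ends 16
signature at 16 (size 4, align 2) → ends 20
n_entries at 20 (size 1, align 1) → ends 21
pad 1 to align 2 for mtime
mtime at 22 (size 4, align 2) → ends 26
offset at 26 (size 14, align 2) → ends 40
size at 40 (size 2, align 2) → ends 42
total 42 bytes, alignment 2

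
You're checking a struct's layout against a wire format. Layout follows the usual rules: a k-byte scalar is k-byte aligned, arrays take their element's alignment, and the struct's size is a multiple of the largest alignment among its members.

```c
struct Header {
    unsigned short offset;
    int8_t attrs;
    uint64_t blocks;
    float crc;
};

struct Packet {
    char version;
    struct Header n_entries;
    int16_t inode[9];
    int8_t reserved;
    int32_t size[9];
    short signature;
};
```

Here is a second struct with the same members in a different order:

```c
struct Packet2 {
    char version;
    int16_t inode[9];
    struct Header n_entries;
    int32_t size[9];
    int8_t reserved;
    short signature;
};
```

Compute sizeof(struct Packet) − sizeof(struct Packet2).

8

Header: @0: offset [2B, align 2] → 2; @2: attrs [1B, align 1] → 3; +5 pad (align 8); @8: blocks [8B, align 8] → 16; @16: crc [4B, align 4] → 20; +4 tail pad (align 8); size 24, align 8
@0: version [1B, align 1] → 1
+7 pad (align 8)
@8: n_entries [24B, align 8] → 32
@32: inode [18B, align 2] → 50
@50: reserved [1B, align 1] → 51
+1 pad (align 4)
@52: size [36B, align 4] → 88
@88: signature [2B, align 2] → 90
+6 tail pad (align 8)
size 96, align 8
— Packet2 —
@0: version [1B, align 1] → 1
+1 pad (align 2)
@2: inode [18B, align 2] → 20
+4 pad (align 8)
@24: n_entries [24B, align 8] → 48
@48: size [36B, align 4] → 84
@84: reserved [1B, align 1] → 85
+1 pad (align 2)
@86: signature [2B, align 2] → 88
size 88, align 8
96 − 88 = 8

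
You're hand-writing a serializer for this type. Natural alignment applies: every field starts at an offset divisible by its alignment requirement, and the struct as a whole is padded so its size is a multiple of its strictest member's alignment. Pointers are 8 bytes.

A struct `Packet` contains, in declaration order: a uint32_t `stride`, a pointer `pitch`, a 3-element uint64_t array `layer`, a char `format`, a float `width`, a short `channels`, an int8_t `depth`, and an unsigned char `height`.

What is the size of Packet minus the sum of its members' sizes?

11

0..4  stride  (4B, 4-aligned)
4..8  -- padding (4B)
8..16  pitch  (8B, 8-aligned)
16..40  layer  (24B, 8-aligned)
40..41  format  (1B, 1-aligned)
41..44  -- padding (3B)
44..48  width  (4B, 4-aligned)
48..50  channels  (2B, 2-aligned)
50..51  depth  (1B, 1-aligned)
51..52  height  (1B, 1-aligned)
52..56  -- tail padding (4B)
sizeof = 56, alignof = 8
data bytes 45, size 56 → padding 11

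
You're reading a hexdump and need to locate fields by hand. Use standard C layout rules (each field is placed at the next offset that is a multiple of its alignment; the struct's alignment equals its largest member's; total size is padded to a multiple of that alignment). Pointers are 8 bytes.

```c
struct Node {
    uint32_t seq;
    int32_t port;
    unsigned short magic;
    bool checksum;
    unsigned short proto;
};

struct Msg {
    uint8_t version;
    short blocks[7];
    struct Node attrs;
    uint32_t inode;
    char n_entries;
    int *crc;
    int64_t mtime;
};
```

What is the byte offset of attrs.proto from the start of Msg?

28

Node: 0..4  seq  (4B, 4-aligned); 4..8  port  (4B, 4-aligned); 8..10  magic  (2B, 2-aligned); 10..11  checksum  (1B, 1-aligned); 11..12  -- padding (1B); 12..14  proto  (2B, 2-aligned); 14..16  -- tail padding (2B); sizeof = 16, alignof = 4
0..1  version  (1B, 1-aligned)
1..2  -- padding (1B)
2..16  blocks  (14B, 2-aligned)
16..32  attrs  (16B, 4-aligned)
within Node: proto at 12
16 + 12 = 28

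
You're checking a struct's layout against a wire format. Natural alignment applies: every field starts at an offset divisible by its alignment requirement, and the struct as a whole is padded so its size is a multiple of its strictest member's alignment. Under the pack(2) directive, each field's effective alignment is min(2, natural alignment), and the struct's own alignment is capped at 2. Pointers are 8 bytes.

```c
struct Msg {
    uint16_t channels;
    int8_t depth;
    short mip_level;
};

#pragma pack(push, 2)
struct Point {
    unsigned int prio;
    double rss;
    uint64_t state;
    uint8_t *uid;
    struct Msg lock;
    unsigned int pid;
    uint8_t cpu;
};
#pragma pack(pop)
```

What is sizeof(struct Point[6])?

240

Msg: 0..2  channels  (2B, 2-aligned); 2..3  depth  (1B, 1-aligned); 3..4  -- padding (1B); 4..6  mip_level  (2B, 2-aligned); sizeof = 6, alignof = 2
0..4  prio  (4B, 2-aligned)
4..12  rss  (8B, 2-aligned)
12..20  state  (8B, 2-aligned)
20..28  uid  (8B, 2-aligned)
28..34  lock  (6B, 2-aligned)
34..38  pid  (4B, 2-aligned)
38..39  cpu  (1B, 1-aligned)
39..40  -- tail padding (1B)
sizeof = 40, alignof = 2
array of 6: 6 × 40 = 240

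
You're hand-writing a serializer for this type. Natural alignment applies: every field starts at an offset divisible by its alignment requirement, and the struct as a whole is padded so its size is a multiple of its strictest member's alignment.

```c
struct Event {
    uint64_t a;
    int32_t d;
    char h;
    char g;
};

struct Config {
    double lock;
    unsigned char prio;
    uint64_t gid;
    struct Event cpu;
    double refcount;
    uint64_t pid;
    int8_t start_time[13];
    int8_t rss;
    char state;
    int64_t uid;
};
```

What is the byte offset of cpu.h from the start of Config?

36

Event: 0..8  a  (8B, 8-aligned); 8..12  d  (4B, 4-aligned); 12..13  h  (1B, 1-aligned); 13..14  g  (1B, 1-aligned); 14..16  -- tail padding (2B); sizeof = 16, alignof = 8
0..8  lock  (8B, 8-aligned)
8..9  prio  (1B, 1-aligned)
9..16  -- padding (7B)
16..24  gid  (8B, 8-aligned)
24..40  cpu  (16B, 8-aligned)
within Event: h at 12
24 + 12 = 36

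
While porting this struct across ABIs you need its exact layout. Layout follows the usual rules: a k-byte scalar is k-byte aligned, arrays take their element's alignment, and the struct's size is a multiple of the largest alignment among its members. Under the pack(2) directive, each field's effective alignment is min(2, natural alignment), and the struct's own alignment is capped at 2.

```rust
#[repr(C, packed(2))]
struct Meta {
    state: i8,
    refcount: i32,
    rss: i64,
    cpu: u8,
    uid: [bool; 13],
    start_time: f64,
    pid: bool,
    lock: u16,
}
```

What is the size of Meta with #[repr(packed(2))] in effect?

state at 0 (size 1, align 1) → ends 1
pad 1 to align 2 for refcount
refcount at 2 (size 4, align 2) → ends 6
rss at 6 (size 8, align 2) → ends 14
cpu at 14 (size 1, align 1) → ends 15
uid at 15 (size 13, align 1) → ends 28
start_time at 28 (size 8, align 2) → ends 36
pid at 36 (size 1, align 1) → ends 37
pad 1 to align 2 for lock
lock at 38 (size 2, align 2) → ends 40
total 40 bytes, alignment 2

40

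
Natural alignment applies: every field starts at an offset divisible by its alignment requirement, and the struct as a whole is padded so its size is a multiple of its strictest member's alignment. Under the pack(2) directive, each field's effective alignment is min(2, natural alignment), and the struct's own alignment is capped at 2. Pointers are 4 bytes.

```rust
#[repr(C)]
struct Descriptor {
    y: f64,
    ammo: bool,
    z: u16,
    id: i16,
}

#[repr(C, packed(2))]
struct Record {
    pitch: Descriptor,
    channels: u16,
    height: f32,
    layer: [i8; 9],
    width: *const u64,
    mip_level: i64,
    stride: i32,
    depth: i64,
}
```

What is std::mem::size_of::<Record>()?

Descriptor: @0: y [8B, align 8] → 8; @8: ammo [1B, align 1] → 9; +1 pad (align 2); @10: z [2B, align 2] → 12; @12: id [2B, align 2] → 14; +2 tail pad (align 8); size 16, align 8
@0: pitch [16B, align 2] → 16
@16: channels [2B, align 2] → 18
@18: height [4B, align 2] → 22
@22: layer [9B, align 1] → 31
+1 pad (align 2)
@32: width [4B, align 2] → 36
@36: mip_level [8B, align 2] → 44
@44: stride [4B, align 2] → 48
@48: depth [8B, align 2] → 56
size 56, align 2

56 bytes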